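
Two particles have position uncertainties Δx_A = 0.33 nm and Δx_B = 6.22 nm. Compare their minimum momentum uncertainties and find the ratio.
Particle A has the larger minimum momentum uncertainty, by a factor of 18.85.

For each particle, the minimum momentum uncertainty is Δp_min = ℏ/(2Δx):

Particle A: Δp_A = ℏ/(2×3.300e-10 m) = 1.598e-25 kg·m/s
Particle B: Δp_B = ℏ/(2×6.220e-09 m) = 8.477e-27 kg·m/s

Ratio: Δp_A/Δp_B = 18.85

Since Δp_min ∝ 1/Δx, the particle with smaller position uncertainty (A) has larger momentum uncertainty.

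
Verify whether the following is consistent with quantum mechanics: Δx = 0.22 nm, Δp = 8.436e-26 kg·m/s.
No, it violates the uncertainty principle (impossible measurement).

Calculate the product ΔxΔp:
ΔxΔp = (2.200e-10 m) × (8.436e-26 kg·m/s)
ΔxΔp = 1.856e-35 J·s

Compare to the minimum allowed value ℏ/2:
ℏ/2 = 5.273e-35 J·s

Since ΔxΔp = 1.856e-35 J·s < 5.273e-35 J·s = ℏ/2,
the measurement violates the uncertainty principle.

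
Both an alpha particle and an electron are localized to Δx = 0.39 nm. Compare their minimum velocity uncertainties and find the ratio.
The electron has the larger minimum velocity uncertainty, by a ratio of 7294.3.

For both particles, Δp_min = ℏ/(2Δx) = 1.352e-25 kg·m/s (same for both).

The velocity uncertainty is Δv = Δp/m:
- alpha particle: Δv = 1.352e-25 / 6.645e-27 = 2.035e+01 m/s = 20.347 m/s
- electron: Δv = 1.352e-25 / 9.109e-31 = 1.484e+05 m/s = 148.420 km/s

Ratio: 1.484e+05 / 2.035e+01 = 7294.3

The lighter particle has larger velocity uncertainty because Δv ∝ 1/m.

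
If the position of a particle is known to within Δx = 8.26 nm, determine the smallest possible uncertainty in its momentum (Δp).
6.384 × 10^-27 kg·m/s

Using the Heisenberg uncertainty principle:
ΔxΔp ≥ ℏ/2

The minimum uncertainty in momentum is:
Δp_min = ℏ/(2Δx)
Δp_min = (1.055e-34 J·s) / (2 × 8.260e-09 m)
Δp_min = 6.384e-27 kg·m/s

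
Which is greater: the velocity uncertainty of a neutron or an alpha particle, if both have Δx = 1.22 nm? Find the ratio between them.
The neutron has the larger minimum velocity uncertainty, by a ratio of 4.0.

For both particles, Δp_min = ℏ/(2Δx) = 4.322e-26 kg·m/s (same for both).

The velocity uncertainty is Δv = Δp/m:
- neutron: Δv = 4.322e-26 / 1.675e-27 = 2.580e+01 m/s = 25.804 m/s
- alpha particle: Δv = 4.322e-26 / 6.645e-27 = 6.504e+00 m/s = 6.504 m/s

Ratio: 2.580e+01 / 6.504e+00 = 4.0

The lighter particle has larger velocity uncertainty because Δv ∝ 1/m.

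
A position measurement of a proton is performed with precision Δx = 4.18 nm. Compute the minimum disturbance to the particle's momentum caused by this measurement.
1.261 × 10^-26 kg·m/s

The uncertainty principle implies that measuring position disturbs momentum:
ΔxΔp ≥ ℏ/2

When we measure position with precision Δx, we necessarily introduce a momentum uncertainty:
Δp ≥ ℏ/(2Δx)
Δp_min = (1.055e-34 J·s) / (2 × 4.180e-09 m)
Δp_min = 1.261e-26 kg·m/s

The more precisely we measure position, the greater the momentum disturbance.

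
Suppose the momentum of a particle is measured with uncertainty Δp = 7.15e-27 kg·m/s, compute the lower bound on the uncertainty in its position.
7.375 nm

Using the Heisenberg uncertainty principle:
ΔxΔp ≥ ℏ/2

The minimum uncertainty in position is:
Δx_min = ℏ/(2Δp)
Δx_min = (1.055e-34 J·s) / (2 × 7.150e-27 kg·m/s)
Δx_min = 7.375e-09 m = 7.375 nm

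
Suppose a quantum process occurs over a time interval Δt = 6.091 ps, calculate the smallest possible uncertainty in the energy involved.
54.032 μeV

Using the energy-time uncertainty principle:
ΔEΔt ≥ ℏ/2

The minimum uncertainty in energy is:
ΔE_min = ℏ/(2Δt)
ΔE_min = (1.055e-34 J·s) / (2 × 6.091e-12 s)
ΔE_min = 8.657e-24 J = 54.032 μeV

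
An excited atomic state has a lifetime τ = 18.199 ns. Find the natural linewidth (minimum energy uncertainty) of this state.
18.084 neV

Using the energy-time uncertainty principle:
ΔEΔt ≥ ℏ/2

The lifetime τ represents the time uncertainty Δt.
The natural linewidth (minimum energy uncertainty) is:

ΔE = ℏ/(2τ)
ΔE = (1.055e-34 J·s) / (2 × 1.820e-08 s)
ΔE = 2.897e-27 J = 18.084 neV

This natural linewidth limits the precision of spectroscopic measurements.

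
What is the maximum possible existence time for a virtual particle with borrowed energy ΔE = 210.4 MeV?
1.564 ys

Using the energy-time uncertainty principle:
ΔEΔt ≥ ℏ/2

For a virtual particle borrowing energy ΔE, the maximum lifetime is:
Δt_max = ℏ/(2ΔE)

Converting energy:
ΔE = 210.4 MeV = 3.371e-11 J

Δt_max = (1.055e-34 J·s) / (2 × 3.371e-11 J)
Δt_max = 1.564e-24 s = 1.564 ys

Virtual particles with higher borrowed energy exist for shorter times.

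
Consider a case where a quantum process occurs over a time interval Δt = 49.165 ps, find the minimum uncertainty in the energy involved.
6.694 μeV

Using the energy-time uncertainty principle:
ΔEΔt ≥ ℏ/2

The minimum uncertainty in energy is:
ΔE_min = ℏ/(2Δt)
ΔE_min = (1.055e-34 J·s) / (2 × 4.916e-11 s)
ΔE_min = 1.072e-24 J = 6.694 μeV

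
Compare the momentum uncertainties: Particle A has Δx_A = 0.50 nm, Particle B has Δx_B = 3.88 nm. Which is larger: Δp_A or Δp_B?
Particle A has the larger minimum momentum uncertainty, by a factor of 7.76.

For each particle, the minimum momentum uncertainty is Δp_min = ℏ/(2Δx):

Particle A: Δp_A = ℏ/(2×5.000e-10 m) = 1.055e-25 kg·m/s
Particle B: Δp_B = ℏ/(2×3.880e-09 m) = 1.359e-26 kg·m/s

Ratio: Δp_A/Δp_B = 7.76

Since Δp_min ∝ 1/Δx, the particle with smaller position uncertainty (A) has larger momentum uncertainty.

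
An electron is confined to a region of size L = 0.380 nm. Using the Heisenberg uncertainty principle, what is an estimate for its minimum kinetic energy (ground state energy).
65.962 meV

Using the uncertainty principle to estimate ground state energy:

1. The position uncertainty is approximately the confinement size:
   Δx ≈ L = 3.800e-10 m

2. From ΔxΔp ≥ ℏ/2, the minimum momentum uncertainty is:
   Δp ≈ ℏ/(2L) = 1.388e-25 kg·m/s

3. The kinetic energy is approximately:
   KE ≈ (Δp)²/(2m) = (1.388e-25)²/(2 × 9.109e-31 kg)
   KE ≈ 1.057e-20 J = 65.962 meV

This is an order-of-magnitude estimate of the ground state energy.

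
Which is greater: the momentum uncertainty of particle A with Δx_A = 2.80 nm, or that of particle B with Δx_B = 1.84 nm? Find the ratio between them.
Particle B has the larger minimum momentum uncertainty, by a factor of 1.52.

For each particle, the minimum momentum uncertainty is Δp_min = ℏ/(2Δx):

Particle A: Δp_A = ℏ/(2×2.800e-09 m) = 1.883e-26 kg·m/s
Particle B: Δp_B = ℏ/(2×1.840e-09 m) = 2.866e-26 kg·m/s

Ratio: Δp_B/Δp_A = 1.52

Since Δp_min ∝ 1/Δx, the particle with smaller position uncertainty (B) has larger momentum uncertainty.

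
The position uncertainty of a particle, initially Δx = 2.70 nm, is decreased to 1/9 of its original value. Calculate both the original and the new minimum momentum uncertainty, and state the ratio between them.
Original Δp_min = 1.953 × 10^-26 kg·m/s; new Δp'_min = 1.758 × 10^-25 kg·m/s; ratio Δp'_min/Δp_min = 9.

From the uncertainty principle ΔxΔp ≥ ℏ/2, the minimum momentum uncertainty is Δp_min = ℏ/(2Δx).

Original (Δx = 2.70 nm = 2.700e-09 m):
Δp_min = (1.055e-34 J·s)/(2 × 2.700e-09 m) = 1.953e-26 kg·m/s

When Δx → (1/9)Δx:
Δp'_min = ℏ/(2 × (1/9)Δx) = 9 × ℏ/(2Δx) = 9 × Δp_min
Δp'_min = 9 × 1.953e-26 kg·m/s = 1.758e-25 kg·m/s

Since Δp_min ∝ 1/Δx, when Δx is decreased to 1/9 of its original value, Δp_min increases to 9 times its original value.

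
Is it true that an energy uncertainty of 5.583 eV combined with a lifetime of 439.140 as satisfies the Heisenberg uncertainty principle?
Yes, it satisfies the uncertainty relation.

Calculate the product ΔEΔt:
ΔE = 5.583 eV = 8.945e-19 J
ΔEΔt = (8.945e-19 J) × (4.391e-16 s)
ΔEΔt = 3.928e-34 J·s

Compare to the minimum allowed value ℏ/2:
ℏ/2 = 5.273e-35 J·s

Since ΔEΔt = 3.928e-34 J·s ≥ 5.273e-35 J·s = ℏ/2,
this satisfies the uncertainty relation.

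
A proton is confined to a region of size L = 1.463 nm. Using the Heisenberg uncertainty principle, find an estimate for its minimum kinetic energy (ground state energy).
2.424 μeV

Using the uncertainty principle to estimate ground state energy:

1. The position uncertainty is approximately the confinement size:
   Δx ≈ L = 1.463e-09 m

2. From ΔxΔp ≥ ℏ/2, the minimum momentum uncertainty is:
   Δp ≈ ℏ/(2L) = 3.604e-26 kg·m/s

3. The kinetic energy is approximately:
   KE ≈ (Δp)²/(2m) = (3.604e-26)²/(2 × 1.673e-27 kg)
   KE ≈ 3.883e-25 J = 2.424 μeV

This is an order-of-magnitude estimate of the ground state energy.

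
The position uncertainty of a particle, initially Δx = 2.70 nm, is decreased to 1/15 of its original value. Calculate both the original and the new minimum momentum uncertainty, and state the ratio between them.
Original Δp_min = 1.953 × 10^-26 kg·m/s; new Δp'_min = 2.929 × 10^-25 kg·m/s; ratio Δp'_min/Δp_min = 15.

From the uncertainty principle ΔxΔp ≥ ℏ/2, the minimum momentum uncertainty is Δp_min = ℏ/(2Δx).

Original (Δx = 2.70 nm = 2.700e-09 m):
Δp_min = (1.055e-34 J·s)/(2 × 2.700e-09 m) = 1.953e-26 kg·m/s

When Δx → (1/15)Δx:
Δp'_min = ℏ/(2 × (1/15)Δx) = 15 × ℏ/(2Δx) = 15 × Δp_min
Δp'_min = 15 × 1.953e-26 kg·m/s = 2.929e-25 kg·m/s

Since Δp_min ∝ 1/Δx, when Δx is decreased to 1/15 of its original value, Δp_min increases to 15 times its original value.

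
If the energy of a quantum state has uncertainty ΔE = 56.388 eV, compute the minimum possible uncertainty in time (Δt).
5.836 as

Using the energy-time uncertainty principle:
ΔEΔt ≥ ℏ/2

The minimum uncertainty in time is:
Δt_min = ℏ/(2ΔE)
Δt_min = (1.055e-34 J·s) / (2 × 9.034e-18 J)
Δt_min = 5.836e-18 s = 5.836 as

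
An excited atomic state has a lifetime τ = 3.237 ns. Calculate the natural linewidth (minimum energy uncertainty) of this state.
101.670 neV

Using the energy-time uncertainty principle:
ΔEΔt ≥ ℏ/2

The lifetime τ represents the time uncertainty Δt.
The natural linewidth (minimum energy uncertainty) is:

ΔE = ℏ/(2τ)
ΔE = (1.055e-34 J·s) / (2 × 3.237e-09 s)
ΔE = 1.629e-26 J = 101.670 neV

This natural linewidth limits the precision of spectroscopic measurements.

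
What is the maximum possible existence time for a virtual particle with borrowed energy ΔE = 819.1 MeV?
4.018 × 10^-25 s

Using the energy-time uncertainty principle:
ΔEΔt ≥ ℏ/2

For a virtual particle borrowing energy ΔE, the maximum lifetime is:
Δt_max = ℏ/(2ΔE)

Converting energy:
ΔE = 819.1 MeV = 1.312e-10 J

Δt_max = (1.055e-34 J·s) / (2 × 1.312e-10 J)
Δt_max = 4.018e-25 s = 4.018 × 10^-25 s

Virtual particles with higher borrowed energy exist for shorter times.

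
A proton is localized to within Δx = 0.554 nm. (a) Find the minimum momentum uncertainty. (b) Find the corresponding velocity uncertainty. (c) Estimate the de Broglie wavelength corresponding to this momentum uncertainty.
(a) Δp_min = 9.518 × 10^-26 kg·m/s
(b) Δv_min = 56.903 m/s
(c) λ_dB = 6.962 nm

Step-by-step:

(a) From the uncertainty principle:
Δp_min = ℏ/(2Δx) = (1.055e-34 J·s)/(2 × 5.540e-10 m) = 9.518e-26 kg·m/s

(b) The velocity uncertainty:
Δv = Δp/m = (9.518e-26 kg·m/s)/(1.673e-27 kg) = 5.690e+01 m/s = 56.903 m/s

(c) The de Broglie wavelength for this momentum:
λ = h/p = (6.626e-34 J·s)/(9.518e-26 kg·m/s) = 6.962e-09 m = 6.962 nm

Note: The de Broglie wavelength is comparable to the localization size, as expected from wave-particle duality.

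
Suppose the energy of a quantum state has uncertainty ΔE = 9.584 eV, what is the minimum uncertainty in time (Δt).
34.339 as

Using the energy-time uncertainty principle:
ΔEΔt ≥ ℏ/2

The minimum uncertainty in time is:
Δt_min = ℏ/(2ΔE)
Δt_min = (1.055e-34 J·s) / (2 × 1.536e-18 J)
Δt_min = 3.434e-17 s = 34.339 as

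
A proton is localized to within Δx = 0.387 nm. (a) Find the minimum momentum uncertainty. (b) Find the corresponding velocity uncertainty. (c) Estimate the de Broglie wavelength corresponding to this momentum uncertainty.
(a) Δp_min = 1.362 × 10^-25 kg·m/s
(b) Δv_min = 81.459 m/s
(c) λ_dB = 4.863 nm

Step-by-step:

(a) From the uncertainty principle:
Δp_min = ℏ/(2Δx) = (1.055e-34 J·s)/(2 × 3.870e-10 m) = 1.362e-25 kg·m/s

(b) The velocity uncertainty:
Δv = Δp/m = (1.362e-25 kg·m/s)/(1.673e-27 kg) = 8.146e+01 m/s = 81.459 m/s

(c) The de Broglie wavelength for this momentum:
λ = h/p = (6.626e-34 J·s)/(1.362e-25 kg·m/s) = 4.863e-09 m = 4.863 nm

Note: The de Broglie wavelength is comparable to the localization size, as expected from wave-particle duality.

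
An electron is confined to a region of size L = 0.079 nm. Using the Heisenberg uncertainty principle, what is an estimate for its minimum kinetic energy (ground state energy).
1.526 eV

Using the uncertainty principle to estimate ground state energy:

1. The position uncertainty is approximately the confinement size:
   Δx ≈ L = 7.900e-11 m

2. From ΔxΔp ≥ ℏ/2, the minimum momentum uncertainty is:
   Δp ≈ ℏ/(2L) = 6.675e-25 kg·m/s

3. The kinetic energy is approximately:
   KE ≈ (Δp)²/(2m) = (6.675e-25)²/(2 × 9.109e-31 kg)
   KE ≈ 2.445e-19 J = 1.526 eV

This is an order-of-magnitude estimate of the ground state energy.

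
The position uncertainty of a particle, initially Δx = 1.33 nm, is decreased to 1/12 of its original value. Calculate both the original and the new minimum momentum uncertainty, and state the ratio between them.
Original Δp_min = 3.965 × 10^-26 kg·m/s; new Δp'_min = 4.757 × 10^-25 kg·m/s; ratio Δp'_min/Δp_min = 12.

From the uncertainty principle ΔxΔp ≥ ℏ/2, the minimum momentum uncertainty is Δp_min = ℏ/(2Δx).

Original (Δx = 1.33 nm = 1.330e-09 m):
Δp_min = (1.055e-34 J·s)/(2 × 1.330e-09 m) = 3.965e-26 kg·m/s

When Δx → (1/12)Δx:
Δp'_min = ℏ/(2 × (1/12)Δx) = 12 × ℏ/(2Δx) = 12 × Δp_min
Δp'_min = 12 × 3.965e-26 kg·m/s = 4.757e-25 kg·m/s

Since Δp_min ∝ 1/Δx, when Δx is decreased to 1/12 of its original value, Δp_min increases to 12 times its original value.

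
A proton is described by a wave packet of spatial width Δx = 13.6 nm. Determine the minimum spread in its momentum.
3.877 × 10^-27 kg·m/s

For a wave packet, the spatial width Δx and momentum spread Δp are related by the uncertainty principle:
ΔxΔp ≥ ℏ/2

The minimum momentum spread is:
Δp_min = ℏ/(2Δx)
Δp_min = (1.055e-34 J·s) / (2 × 1.360e-08 m)
Δp_min = 3.877e-27 kg·m/s

A wave packet cannot have both a well-defined position and well-defined momentum.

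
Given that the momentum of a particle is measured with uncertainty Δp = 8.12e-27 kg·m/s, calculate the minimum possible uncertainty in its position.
6.494 nm

Using the Heisenberg uncertainty principle:
ΔxΔp ≥ ℏ/2

The minimum uncertainty in position is:
Δx_min = ℏ/(2Δp)
Δx_min = (1.055e-34 J·s) / (2 × 8.120e-27 kg·m/s)
Δx_min = 6.494e-09 m = 6.494 nm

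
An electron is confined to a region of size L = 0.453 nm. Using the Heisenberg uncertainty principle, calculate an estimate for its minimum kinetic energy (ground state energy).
46.416 meV

Using the uncertainty principle to estimate ground state energy:

1. The position uncertainty is approximately the confinement size:
   Δx ≈ L = 4.530e-10 m

2. From ΔxΔp ≥ ℏ/2, the minimum momentum uncertainty is:
   Δp ≈ ℏ/(2L) = 1.164e-25 kg·m/s

3. The kinetic energy is approximately:
   KE ≈ (Δp)²/(2m) = (1.164e-25)²/(2 × 9.109e-31 kg)
   KE ≈ 7.437e-21 J = 46.416 meV

This is an order-of-magnitude estimate of the ground state energy.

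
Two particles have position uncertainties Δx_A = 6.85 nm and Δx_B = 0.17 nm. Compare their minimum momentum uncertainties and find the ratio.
Particle B has the larger minimum momentum uncertainty, by a factor of 40.29.

For each particle, the minimum momentum uncertainty is Δp_min = ℏ/(2Δx):

Particle A: Δp_A = ℏ/(2×6.850e-09 m) = 7.698e-27 kg·m/s
Particle B: Δp_B = ℏ/(2×1.700e-10 m) = 3.102e-25 kg·m/s

Ratio: Δp_B/Δp_A = 40.29

Since Δp_min ∝ 1/Δx, the particle with smaller position uncertainty (B) has larger momentum uncertainty.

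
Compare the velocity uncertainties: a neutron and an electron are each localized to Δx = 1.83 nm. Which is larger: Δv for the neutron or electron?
The electron has the larger minimum velocity uncertainty, by a ratio of 1838.7.

For both particles, Δp_min = ℏ/(2Δx) = 2.881e-26 kg·m/s (same for both).

The velocity uncertainty is Δv = Δp/m:
- neutron: Δv = 2.881e-26 / 1.675e-27 = 1.720e+01 m/s = 17.203 m/s
- electron: Δv = 2.881e-26 / 9.109e-31 = 3.163e+04 m/s = 31.631 km/s

Ratio: 3.163e+04 / 1.720e+01 = 1838.7

The lighter particle has larger velocity uncertainty because Δv ∝ 1/m.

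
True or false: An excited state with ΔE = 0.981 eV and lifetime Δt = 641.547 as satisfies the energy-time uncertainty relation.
Yes, it satisfies the uncertainty relation.

Calculate the product ΔEΔt:
ΔE = 0.981 eV = 1.572e-19 J
ΔEΔt = (1.572e-19 J) × (6.415e-16 s)
ΔEΔt = 1.008e-34 J·s

Compare to the minimum allowed value ℏ/2:
ℏ/2 = 5.273e-35 J·s

Since ΔEΔt = 1.008e-34 J·s ≥ 5.273e-35 J·s = ℏ/2,
this satisfies the uncertainty relation.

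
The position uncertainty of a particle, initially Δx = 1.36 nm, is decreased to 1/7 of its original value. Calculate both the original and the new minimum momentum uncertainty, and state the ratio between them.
Original Δp_min = 3.877 × 10^-26 kg·m/s; new Δp'_min = 2.714 × 10^-25 kg·m/s; ratio Δp'_min/Δp_min = 7.

From the uncertainty principle ΔxΔp ≥ ℏ/2, the minimum momentum uncertainty is Δp_min = ℏ/(2Δx).

Original (Δx = 1.36 nm = 1.360e-09 m):
Δp_min = (1.055e-34 J·s)/(2 × 1.360e-09 m) = 3.877e-26 kg·m/s

When Δx → (1/7)Δx:
Δp'_min = ℏ/(2 × (1/7)Δx) = 7 × ℏ/(2Δx) = 7 × Δp_min
Δp'_min = 7 × 3.877e-26 kg·m/s = 2.714e-25 kg·m/s

Since Δp_min ∝ 1/Δx, when Δx is decreased to 1/7 of its original value, Δp_min increases to 7 times its original value.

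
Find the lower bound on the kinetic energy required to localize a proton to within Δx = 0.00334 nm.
465.009 meV

Localizing a particle requires giving it sufficient momentum uncertainty:

1. From uncertainty principle: Δp ≥ ℏ/(2Δx)
   Δp_min = (1.055e-34 J·s) / (2 × 3.340e-12 m)
   Δp_min = 1.579e-23 kg·m/s

2. This momentum uncertainty corresponds to kinetic energy:
   KE ≈ (Δp)²/(2m) = (1.579e-23)²/(2 × 1.673e-27 kg)
   KE = 7.450e-20 J = 465.009 meV

Tighter localization requires more energy.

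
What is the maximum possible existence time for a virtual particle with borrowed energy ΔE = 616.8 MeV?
5.336 × 10^-25 s

Using the energy-time uncertainty principle:
ΔEΔt ≥ ℏ/2

For a virtual particle borrowing energy ΔE, the maximum lifetime is:
Δt_max = ℏ/(2ΔE)

Converting energy:
ΔE = 616.8 MeV = 9.882e-11 J

Δt_max = (1.055e-34 J·s) / (2 × 9.882e-11 J)
Δt_max = 5.336e-25 s = 5.336 × 10^-25 s

Virtual particles with higher borrowed energy exist for shorter times.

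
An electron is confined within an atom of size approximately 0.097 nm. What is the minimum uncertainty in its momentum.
5.436 × 10^-25 kg·m/s

Using the Heisenberg uncertainty principle:
ΔxΔp ≥ ℏ/2

With Δx ≈ L = 9.700e-11 m (the confinement size):
Δp_min = ℏ/(2Δx)
Δp_min = (1.055e-34 J·s) / (2 × 9.700e-11 m)
Δp_min = 5.436e-25 kg·m/s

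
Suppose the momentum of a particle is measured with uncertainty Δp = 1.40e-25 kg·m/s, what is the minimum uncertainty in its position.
376.633 pm

Using the Heisenberg uncertainty principle:
ΔxΔp ≥ ℏ/2

The minimum uncertainty in position is:
Δx_min = ℏ/(2Δp)
Δx_min = (1.055e-34 J·s) / (2 × 1.400e-25 kg·m/s)
Δx_min = 3.766e-10 m = 376.633 pm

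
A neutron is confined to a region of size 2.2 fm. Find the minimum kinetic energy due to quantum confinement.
1.070 MeV

Using the uncertainty principle:

1. Position uncertainty: Δx ≈ 2.200e-15 m
2. Minimum momentum uncertainty: Δp = ℏ/(2Δx) = 2.397e-20 kg·m/s
3. Minimum kinetic energy:
   KE = (Δp)²/(2m) = (2.397e-20)²/(2 × 1.675e-27 kg)
   KE = 1.715e-13 J = 1.070 MeV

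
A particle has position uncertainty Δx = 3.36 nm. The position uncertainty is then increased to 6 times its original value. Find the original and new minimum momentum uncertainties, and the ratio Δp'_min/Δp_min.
Original Δp_min = 1.569 × 10^-26 kg·m/s; new Δp'_min = 2.616 × 10^-27 kg·m/s; ratio Δp'_min/Δp_min = 1/6.

From the uncertainty principle ΔxΔp ≥ ℏ/2, the minimum momentum uncertainty is Δp_min = ℏ/(2Δx).

Original (Δx = 3.36 nm = 3.360e-09 m):
Δp_min = (1.055e-34 J·s)/(2 × 3.360e-09 m) = 1.569e-26 kg·m/s

When Δx → 6Δx:
Δp'_min = ℏ/(2 × 6Δx) = (1/6) × ℏ/(2Δx) = (1/6) × Δp_min
Δp'_min = 1/6 × 1.569e-26 kg·m/s = 2.616e-27 kg·m/s

Since Δp_min ∝ 1/Δx, when Δx is increased to 6 times its original value, Δp_min decreases to 1/6 of its original value.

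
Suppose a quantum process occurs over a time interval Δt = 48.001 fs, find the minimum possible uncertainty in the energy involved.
6.856 meV

Using the energy-time uncertainty principle:
ΔEΔt ≥ ℏ/2

The minimum uncertainty in energy is:
ΔE_min = ℏ/(2Δt)
ΔE_min = (1.055e-34 J·s) / (2 × 4.800e-14 s)
ΔE_min = 1.098e-21 J = 6.856 meV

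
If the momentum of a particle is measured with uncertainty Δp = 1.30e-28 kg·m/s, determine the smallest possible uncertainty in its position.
405.605 nm

Using the Heisenberg uncertainty principle:
ΔxΔp ≥ ℏ/2

The minimum uncertainty in position is:
Δx_min = ℏ/(2Δp)
Δx_min = (1.055e-34 J·s) / (2 × 1.300e-28 kg·m/s)
Δx_min = 4.056e-07 m = 405.605 nm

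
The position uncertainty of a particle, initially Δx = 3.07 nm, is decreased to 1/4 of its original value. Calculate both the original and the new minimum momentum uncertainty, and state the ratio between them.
Original Δp_min = 1.718 × 10^-26 kg·m/s; new Δp'_min = 6.870 × 10^-26 kg·m/s; ratio Δp'_min/Δp_min = 4.

From the uncertainty principle ΔxΔp ≥ ℏ/2, the minimum momentum uncertainty is Δp_min = ℏ/(2Δx).

Original (Δx = 3.07 nm = 3.070e-09 m):
Δp_min = (1.055e-34 J·s)/(2 × 3.070e-09 m) = 1.718e-26 kg·m/s

When Δx → (1/4)Δx:
Δp'_min = ℏ/(2 × (1/4)Δx) = 4 × ℏ/(2Δx) = 4 × Δp_min
Δp'_min = 4 × 1.718e-26 kg·m/s = 6.870e-26 kg·m/s

Since Δp_min ∝ 1/Δx, when Δx is decreased to 1/4 of its original value, Δp_min increases to 4 times its original value.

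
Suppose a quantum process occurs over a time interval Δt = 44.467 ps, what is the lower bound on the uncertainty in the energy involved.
7.401 μeV

Using the energy-time uncertainty principle:
ΔEΔt ≥ ℏ/2

The minimum uncertainty in energy is:
ΔE_min = ℏ/(2Δt)
ΔE_min = (1.055e-34 J·s) / (2 × 4.447e-11 s)
ΔE_min = 1.186e-24 J = 7.401 μeV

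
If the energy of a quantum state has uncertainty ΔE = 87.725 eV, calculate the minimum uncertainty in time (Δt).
3.752 as

Using the energy-time uncertainty principle:
ΔEΔt ≥ ℏ/2

The minimum uncertainty in time is:
Δt_min = ℏ/(2ΔE)
Δt_min = (1.055e-34 J·s) / (2 × 1.406e-17 J)
Δt_min = 3.752e-18 s = 3.752 as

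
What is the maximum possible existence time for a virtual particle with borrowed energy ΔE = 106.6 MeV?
3.087 ys

Using the energy-time uncertainty principle:
ΔEΔt ≥ ℏ/2

For a virtual particle borrowing energy ΔE, the maximum lifetime is:
Δt_max = ℏ/(2ΔE)

Converting energy:
ΔE = 106.6 MeV = 1.708e-11 J

Δt_max = (1.055e-34 J·s) / (2 × 1.708e-11 J)
Δt_max = 3.087e-24 s = 3.087 ys

Virtual particles with higher borrowed energy exist for shorter times.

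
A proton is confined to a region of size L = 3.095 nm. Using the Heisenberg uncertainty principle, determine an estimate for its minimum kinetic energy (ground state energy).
541.543 neV

Using the uncertainty principle to estimate ground state energy:

1. The position uncertainty is approximately the confinement size:
   Δx ≈ L = 3.095e-09 m

2. From ΔxΔp ≥ ℏ/2, the minimum momentum uncertainty is:
   Δp ≈ ℏ/(2L) = 1.704e-26 kg·m/s

3. The kinetic energy is approximately:
   KE ≈ (Δp)²/(2m) = (1.704e-26)²/(2 × 1.673e-27 kg)
   KE ≈ 8.676e-26 J = 541.543 neV

This is an order-of-magnitude estimate of the ground state energy.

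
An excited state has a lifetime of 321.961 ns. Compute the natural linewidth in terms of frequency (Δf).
247.165 kHz

Using the energy-time uncertainty principle and E = hf:
ΔEΔt ≥ ℏ/2
hΔf·Δt ≥ ℏ/2

The minimum frequency uncertainty is:
Δf = ℏ/(2hτ) = 1/(4πτ)
Δf = 1/(4π × 3.220e-07 s)
Δf = 2.472e+05 Hz = 247.165 kHz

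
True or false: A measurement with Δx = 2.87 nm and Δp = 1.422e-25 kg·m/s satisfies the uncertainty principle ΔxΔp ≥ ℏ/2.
Yes, it satisfies the uncertainty principle.

Calculate the product ΔxΔp:
ΔxΔp = (2.870e-09 m) × (1.422e-25 kg·m/s)
ΔxΔp = 4.081e-34 J·s

Compare to the minimum allowed value ℏ/2:
ℏ/2 = 5.273e-35 J·s

Since ΔxΔp = 4.081e-34 J·s ≥ 5.273e-35 J·s = ℏ/2,
the measurement satisfies the uncertainty principle.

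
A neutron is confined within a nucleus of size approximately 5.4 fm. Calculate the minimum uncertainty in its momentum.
9.765 × 10^-21 kg·m/s

Using the Heisenberg uncertainty principle:
ΔxΔp ≥ ℏ/2

With Δx ≈ L = 5.400e-15 m (the confinement size):
Δp_min = ℏ/(2Δx)
Δp_min = (1.055e-34 J·s) / (2 × 5.400e-15 m)
Δp_min = 9.765e-21 kg·m/s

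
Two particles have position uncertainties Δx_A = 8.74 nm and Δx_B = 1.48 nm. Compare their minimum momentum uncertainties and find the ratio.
Particle B has the larger minimum momentum uncertainty, by a factor of 5.91.

For each particle, the minimum momentum uncertainty is Δp_min = ℏ/(2Δx):

Particle A: Δp_A = ℏ/(2×8.740e-09 m) = 6.033e-27 kg·m/s
Particle B: Δp_B = ℏ/(2×1.480e-09 m) = 3.563e-26 kg·m/s

Ratio: Δp_B/Δp_A = 5.91

Since Δp_min ∝ 1/Δx, the particle with smaller position uncertainty (B) has larger momentum uncertainty.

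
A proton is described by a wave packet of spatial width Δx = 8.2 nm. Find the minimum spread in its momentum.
6.430 × 10^-27 kg·m/s

For a wave packet, the spatial width Δx and momentum spread Δp are related by the uncertainty principle:
ΔxΔp ≥ ℏ/2

The minimum momentum spread is:
Δp_min = ℏ/(2Δx)
Δp_min = (1.055e-34 J·s) / (2 × 8.200e-09 m)
Δp_min = 6.430e-27 kg·m/s

A wave packet cannot have both a well-defined position and well-defined momentum.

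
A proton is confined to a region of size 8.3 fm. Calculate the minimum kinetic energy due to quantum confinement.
75.301 keV

Using the uncertainty principle:

1. Position uncertainty: Δx ≈ 8.300e-15 m
2. Minimum momentum uncertainty: Δp = ℏ/(2Δx) = 6.353e-21 kg·m/s
3. Minimum kinetic energy:
   KE = (Δp)²/(2m) = (6.353e-21)²/(2 × 1.673e-27 kg)
   KE = 1.206e-14 J = 75.301 keV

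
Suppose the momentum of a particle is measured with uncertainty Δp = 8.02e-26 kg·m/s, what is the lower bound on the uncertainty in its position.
657.464 pm

Using the Heisenberg uncertainty principle:
ΔxΔp ≥ ℏ/2

The minimum uncertainty in position is:
Δx_min = ℏ/(2Δp)
Δx_min = (1.055e-34 J·s) / (2 × 8.020e-26 kg·m/s)
Δx_min = 6.575e-10 m = 657.464 pm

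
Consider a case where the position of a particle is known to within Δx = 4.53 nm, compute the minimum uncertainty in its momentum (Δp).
1.164 × 10^-26 kg·m/s

Using the Heisenberg uncertainty principle:
ΔxΔp ≥ ℏ/2

The minimum uncertainty in momentum is:
Δp_min = ℏ/(2Δx)
Δp_min = (1.055e-34 J·s) / (2 × 4.530e-09 m)
Δp_min = 1.164e-26 kg·m/s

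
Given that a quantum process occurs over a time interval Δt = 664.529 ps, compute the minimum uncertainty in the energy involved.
495.247 neV

Using the energy-time uncertainty principle:
ΔEΔt ≥ ℏ/2

The minimum uncertainty in energy is:
ΔE_min = ℏ/(2Δt)
ΔE_min = (1.055e-34 J·s) / (2 × 6.645e-10 s)
ΔE_min = 7.935e-26 J = 495.247 neV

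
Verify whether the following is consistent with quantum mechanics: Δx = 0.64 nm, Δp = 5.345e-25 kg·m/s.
Yes, it satisfies the uncertainty principle.

Calculate the product ΔxΔp:
ΔxΔp = (6.400e-10 m) × (5.345e-25 kg·m/s)
ΔxΔp = 3.421e-34 J·s

Compare to the minimum allowed value ℏ/2:
ℏ/2 = 5.273e-35 J·s

Since ΔxΔp = 3.421e-34 J·s ≥ 5.273e-35 J·s = ℏ/2,
the measurement satisfies the uncertainty principle.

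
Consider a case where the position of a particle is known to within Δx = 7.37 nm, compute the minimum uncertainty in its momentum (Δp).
7.154 × 10^-27 kg·m/s

Using the Heisenberg uncertainty principle:
ΔxΔp ≥ ℏ/2

The minimum uncertainty in momentum is:
Δp_min = ℏ/(2Δx)
Δp_min = (1.055e-34 J·s) / (2 × 7.370e-09 m)
Δp_min = 7.154e-27 kg·m/s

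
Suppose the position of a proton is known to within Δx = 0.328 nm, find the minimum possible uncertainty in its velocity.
96.111 m/s

Using the Heisenberg uncertainty principle and Δp = mΔv:
ΔxΔp ≥ ℏ/2
Δx(mΔv) ≥ ℏ/2

The minimum uncertainty in velocity is:
Δv_min = ℏ/(2mΔx)
Δv_min = (1.055e-34 J·s) / (2 × 1.673e-27 kg × 3.280e-10 m)
Δv_min = 9.611e+01 m/s = 96.111 m/s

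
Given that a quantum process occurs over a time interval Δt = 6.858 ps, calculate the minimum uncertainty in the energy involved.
47.989 μeV

Using the energy-time uncertainty principle:
ΔEΔt ≥ ℏ/2

The minimum uncertainty in energy is:
ΔE_min = ℏ/(2Δt)
ΔE_min = (1.055e-34 J·s) / (2 × 6.858e-12 s)
ΔE_min = 7.689e-24 J = 47.989 μeV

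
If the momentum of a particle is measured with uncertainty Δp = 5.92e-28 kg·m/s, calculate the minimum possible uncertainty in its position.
89.069 nm

Using the Heisenberg uncertainty principle:
ΔxΔp ≥ ℏ/2

The minimum uncertainty in position is:
Δx_min = ℏ/(2Δp)
Δx_min = (1.055e-34 J·s) / (2 × 5.920e-28 kg·m/s)
Δx_min = 8.907e-08 m = 89.069 nm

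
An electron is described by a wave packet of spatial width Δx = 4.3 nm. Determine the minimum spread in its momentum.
1.226 × 10^-26 kg·m/s

For a wave packet, the spatial width Δx and momentum spread Δp are related by the uncertainty principle:
ΔxΔp ≥ ℏ/2

The minimum momentum spread is:
Δp_min = ℏ/(2Δx)
Δp_min = (1.055e-34 J·s) / (2 × 4.300e-09 m)
Δp_min = 1.226e-26 kg·m/s

A wave packet cannot have both a well-defined position and well-defined momentum.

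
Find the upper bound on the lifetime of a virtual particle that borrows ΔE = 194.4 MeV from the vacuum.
1.693 ys

Using the energy-time uncertainty principle:
ΔEΔt ≥ ℏ/2

For a virtual particle borrowing energy ΔE, the maximum lifetime is:
Δt_max = ℏ/(2ΔE)

Converting energy:
ΔE = 194.4 MeV = 3.115e-11 J

Δt_max = (1.055e-34 J·s) / (2 × 3.115e-11 J)
Δt_max = 1.693e-24 s = 1.693 ys

Virtual particles with higher borrowed energy exist for shorter times.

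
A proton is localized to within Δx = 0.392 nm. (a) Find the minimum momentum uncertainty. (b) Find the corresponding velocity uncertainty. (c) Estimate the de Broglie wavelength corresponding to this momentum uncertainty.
(a) Δp_min = 1.345 × 10^-25 kg·m/s
(b) Δv_min = 80.420 m/s
(c) λ_dB = 4.926 nm

Step-by-step:

(a) From the uncertainty principle:
Δp_min = ℏ/(2Δx) = (1.055e-34 J·s)/(2 × 3.920e-10 m) = 1.345e-25 kg·m/s

(b) The velocity uncertainty:
Δv = Δp/m = (1.345e-25 kg·m/s)/(1.673e-27 kg) = 8.042e+01 m/s = 80.420 m/s

(c) The de Broglie wavelength for this momentum:
λ = h/p = (6.626e-34 J·s)/(1.345e-25 kg·m/s) = 4.926e-09 m = 4.926 nm

Note: The de Broglie wavelength is comparable to the localization size, as expected from wave-particle duality.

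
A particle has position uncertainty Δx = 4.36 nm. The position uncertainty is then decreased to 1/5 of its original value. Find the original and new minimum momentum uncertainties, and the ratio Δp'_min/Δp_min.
Original Δp_min = 1.209 × 10^-26 kg·m/s; new Δp'_min = 6.047 × 10^-26 kg·m/s; ratio Δp'_min/Δp_min = 5.

From the uncertainty principle ΔxΔp ≥ ℏ/2, the minimum momentum uncertainty is Δp_min = ℏ/(2Δx).

Original (Δx = 4.36 nm = 4.360e-09 m):
Δp_min = (1.055e-34 J·s)/(2 × 4.360e-09 m) = 1.209e-26 kg·m/s

When Δx → (1/5)Δx:
Δp'_min = ℏ/(2 × (1/5)Δx) = 5 × ℏ/(2Δx) = 5 × Δp_min
Δp'_min = 5 × 1.209e-26 kg·m/s = 6.047e-26 kg·m/s

Since Δp_min ∝ 1/Δx, when Δx is decreased to 1/5 of its original value, Δp_min increases to 5 times its original value.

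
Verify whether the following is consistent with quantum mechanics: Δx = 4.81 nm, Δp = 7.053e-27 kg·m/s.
No, it violates the uncertainty principle (impossible measurement).

Calculate the product ΔxΔp:
ΔxΔp = (4.810e-09 m) × (7.053e-27 kg·m/s)
ΔxΔp = 3.392e-35 J·s

Compare to the minimum allowed value ℏ/2:
ℏ/2 = 5.273e-35 J·s

Since ΔxΔp = 3.392e-35 J·s < 5.273e-35 J·s = ℏ/2,
the measurement violates the uncertainty principle.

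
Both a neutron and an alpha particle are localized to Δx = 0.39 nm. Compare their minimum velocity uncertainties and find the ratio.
The neutron has the larger minimum velocity uncertainty, by a ratio of 4.0.

For both particles, Δp_min = ℏ/(2Δx) = 1.352e-25 kg·m/s (same for both).

The velocity uncertainty is Δv = Δp/m:
- neutron: Δv = 1.352e-25 / 1.675e-27 = 8.072e+01 m/s = 80.721 m/s
- alpha particle: Δv = 1.352e-25 / 6.645e-27 = 2.035e+01 m/s = 20.347 m/s

Ratio: 8.072e+01 / 2.035e+01 = 4.0

The lighter particle has larger velocity uncertainty because Δv ∝ 1/m.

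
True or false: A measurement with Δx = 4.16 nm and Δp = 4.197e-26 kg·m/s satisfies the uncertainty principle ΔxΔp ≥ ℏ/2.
Yes, it satisfies the uncertainty principle.

Calculate the product ΔxΔp:
ΔxΔp = (4.160e-09 m) × (4.197e-26 kg·m/s)
ΔxΔp = 1.746e-34 J·s

Compare to the minimum allowed value ℏ/2:
ℏ/2 = 5.273e-35 J·s

Since ΔxΔp = 1.746e-34 J·s ≥ 5.273e-35 J·s = ℏ/2,
the measurement satisfies the uncertainty principle.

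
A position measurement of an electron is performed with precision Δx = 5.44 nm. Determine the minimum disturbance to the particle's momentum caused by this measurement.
9.693 × 10^-27 kg·m/s

The uncertainty principle implies that measuring position disturbs momentum:
ΔxΔp ≥ ℏ/2

When we measure position with precision Δx, we necessarily introduce a momentum uncertainty:
Δp ≥ ℏ/(2Δx)
Δp_min = (1.055e-34 J·s) / (2 × 5.440e-09 m)
Δp_min = 9.693e-27 kg·m/s

The more precisely we measure position, the greater the momentum disturbance.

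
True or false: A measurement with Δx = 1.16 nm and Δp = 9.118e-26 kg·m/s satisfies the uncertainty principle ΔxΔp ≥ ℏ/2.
Yes, it satisfies the uncertainty principle.

Calculate the product ΔxΔp:
ΔxΔp = (1.160e-09 m) × (9.118e-26 kg·m/s)
ΔxΔp = 1.058e-34 J·s

Compare to the minimum allowed value ℏ/2:
ℏ/2 = 5.273e-35 J·s

Since ΔxΔp = 1.058e-34 J·s ≥ 5.273e-35 J·s = ℏ/2,
the measurement satisfies the uncertainty principle.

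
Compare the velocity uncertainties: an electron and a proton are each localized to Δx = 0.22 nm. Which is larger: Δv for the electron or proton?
The electron has the larger minimum velocity uncertainty, by a ratio of 1836.2.

For both particles, Δp_min = ℏ/(2Δx) = 2.397e-25 kg·m/s (same for both).

The velocity uncertainty is Δv = Δp/m:
- electron: Δv = 2.397e-25 / 9.109e-31 = 2.631e+05 m/s = 263.108 km/s
- proton: Δv = 2.397e-25 / 1.673e-27 = 1.433e+02 m/s = 143.293 m/s

Ratio: 2.631e+05 / 1.433e+02 = 1836.2

The lighter particle has larger velocity uncertainty because Δv ∝ 1/m.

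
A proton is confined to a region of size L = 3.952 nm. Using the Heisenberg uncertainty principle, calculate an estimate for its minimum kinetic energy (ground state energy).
332.139 neV

Using the uncertainty principle to estimate ground state energy:

1. The position uncertainty is approximately the confinement size:
   Δx ≈ L = 3.952e-09 m

2. From ΔxΔp ≥ ℏ/2, the minimum momentum uncertainty is:
   Δp ≈ ℏ/(2L) = 1.334e-26 kg·m/s

3. The kinetic energy is approximately:
   KE ≈ (Δp)²/(2m) = (1.334e-26)²/(2 × 1.673e-27 kg)
   KE ≈ 5.321e-26 J = 332.139 neV

This is an order-of-magnitude estimate of the ground state energy.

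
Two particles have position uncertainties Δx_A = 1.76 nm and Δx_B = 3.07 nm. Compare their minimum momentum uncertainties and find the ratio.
Particle A has the larger minimum momentum uncertainty, by a factor of 1.74.

For each particle, the minimum momentum uncertainty is Δp_min = ℏ/(2Δx):

Particle A: Δp_A = ℏ/(2×1.760e-09 m) = 2.996e-26 kg·m/s
Particle B: Δp_B = ℏ/(2×3.070e-09 m) = 1.718e-26 kg·m/s

Ratio: Δp_A/Δp_B = 1.74

Since Δp_min ∝ 1/Δx, the particle with smaller position uncertainty (A) has larger momentum uncertainty.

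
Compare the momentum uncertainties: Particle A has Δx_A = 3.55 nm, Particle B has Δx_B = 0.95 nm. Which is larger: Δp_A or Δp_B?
Particle B has the larger minimum momentum uncertainty, by a factor of 3.74.

For each particle, the minimum momentum uncertainty is Δp_min = ℏ/(2Δx):

Particle A: Δp_A = ℏ/(2×3.550e-09 m) = 1.485e-26 kg·m/s
Particle B: Δp_B = ℏ/(2×9.500e-10 m) = 5.550e-26 kg·m/s

Ratio: Δp_B/Δp_A = 3.74

Since Δp_min ∝ 1/Δx, the particle with smaller position uncertainty (B) has larger momentum uncertainty.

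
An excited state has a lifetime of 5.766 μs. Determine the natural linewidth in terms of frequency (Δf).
13.801 kHz

Using the energy-time uncertainty principle and E = hf:
ΔEΔt ≥ ℏ/2
hΔf·Δt ≥ ℏ/2

The minimum frequency uncertainty is:
Δf = ℏ/(2hτ) = 1/(4πτ)
Δf = 1/(4π × 5.766e-06 s)
Δf = 1.380e+04 Hz = 13.801 kHz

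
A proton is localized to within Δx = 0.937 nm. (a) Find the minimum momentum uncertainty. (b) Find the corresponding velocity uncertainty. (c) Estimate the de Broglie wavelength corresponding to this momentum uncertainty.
(a) Δp_min = 5.627 × 10^-26 kg·m/s
(b) Δv_min = 33.644 m/s
(c) λ_dB = 11.775 nm

Step-by-step:

(a) From the uncertainty principle:
Δp_min = ℏ/(2Δx) = (1.055e-34 J·s)/(2 × 9.370e-10 m) = 5.627e-26 kg·m/s

(b) The velocity uncertainty:
Δv = Δp/m = (5.627e-26 kg·m/s)/(1.673e-27 kg) = 3.364e+01 m/s = 33.644 m/s

(c) The de Broglie wavelength for this momentum:
λ = h/p = (6.626e-34 J·s)/(5.627e-26 kg·m/s) = 1.177e-08 m = 11.775 nm

Note: The de Broglie wavelength is comparable to the localization size, as expected from wave-particle duality.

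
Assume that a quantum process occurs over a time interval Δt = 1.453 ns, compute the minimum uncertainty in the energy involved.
226.501 neV

Using the energy-time uncertainty principle:
ΔEΔt ≥ ℏ/2

The minimum uncertainty in energy is:
ΔE_min = ℏ/(2Δt)
ΔE_min = (1.055e-34 J·s) / (2 × 1.453e-09 s)
ΔE_min = 3.629e-26 J = 226.501 neV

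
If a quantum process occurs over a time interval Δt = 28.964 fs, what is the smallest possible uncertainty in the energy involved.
11.363 meV

Using the energy-time uncertainty principle:
ΔEΔt ≥ ℏ/2

The minimum uncertainty in energy is:
ΔE_min = ℏ/(2Δt)
ΔE_min = (1.055e-34 J·s) / (2 × 2.896e-14 s)
ΔE_min = 1.820e-21 J = 11.363 meV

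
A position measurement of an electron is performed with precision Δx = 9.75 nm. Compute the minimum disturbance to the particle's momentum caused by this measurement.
5.408 × 10^-27 kg·m/s

The uncertainty principle implies that measuring position disturbs momentum:
ΔxΔp ≥ ℏ/2

When we measure position with precision Δx, we necessarily introduce a momentum uncertainty:
Δp ≥ ℏ/(2Δx)
Δp_min = (1.055e-34 J·s) / (2 × 9.750e-09 m)
Δp_min = 5.408e-27 kg·m/s

The more precisely we measure position, the greater the momentum disturbance.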